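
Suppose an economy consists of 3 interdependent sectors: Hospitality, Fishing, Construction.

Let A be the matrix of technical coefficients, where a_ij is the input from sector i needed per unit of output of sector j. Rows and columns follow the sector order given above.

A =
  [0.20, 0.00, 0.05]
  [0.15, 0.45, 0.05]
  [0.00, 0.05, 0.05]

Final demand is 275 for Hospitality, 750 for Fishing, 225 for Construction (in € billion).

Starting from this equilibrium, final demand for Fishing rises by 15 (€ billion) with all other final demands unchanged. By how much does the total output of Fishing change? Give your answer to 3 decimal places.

Δx_2 = 27.429

I − A =
  [   0.80     0.00    -0.05]
  [  -0.15     0.55    -0.05]
  [   0.00    -0.05     0.95]
Cofactors of I−A, C_ij = (−1)^(i+j)·(minor ij) (rows/columns in the sector order above):
  C_11 = (0.55)(0.95) − (-0.05)(-0.05) = 0.5200
  C_12 = −[(-0.15)(0.95) − (-0.05)(0.00)] = 0.1425
  C_13 = (-0.15)(-0.05) − (0.55)(0.00) = 0.0075
  C_21 = −[(0.00)(0.95) − (-0.05)(-0.05)] = 0.0025
  C_22 = (0.80)(0.95) − (-0.05)(0.00) = 0.7600
  C_23 = −[(0.80)(-0.05) − (0.00)(0.00)] = 0.0400
  C_31 = (0.00)(-0.05) − (-0.05)(0.55) = 0.0275
  C_32 = −[(0.80)(-0.05) − (-0.05)(-0.15)] = 0.0475
  C_33 = (0.80)(0.55) − (0.00)(-0.15) = 0.4400
det(I−A) = Σ_j (I−A)_1j·C_1j = (0.80)(0.5200) + (0.00)(0.1425) + (-0.05)(0.0075) = 0.415625
adj(I−A) = Cᵀ =
  [ 0.5200   0.0025   0.0275]
  [ 0.1425   0.7600   0.0475]
  [ 0.0075   0.0400   0.4400]
(I − A)⁻¹ = adj(I−A) / det(I−A) ≈
  [   1.2511     0.0060     0.0662]
  [   0.3429     1.8286     0.1143]
  [   0.0180     0.0962     1.0586]
Δx = (I − A)⁻¹ Δd with Δd having +15 in the Fishing component and 0 elsewhere.
So Δx_2 = L_22 · (+15), where L_22 = adj(I−A)_22 / det(I−A) = 0.7600 / 0.415625.
Δx_2 = 0.7600 × (+15) / 0.415625 = 11.40 / 0.415625 ≈ 27.429.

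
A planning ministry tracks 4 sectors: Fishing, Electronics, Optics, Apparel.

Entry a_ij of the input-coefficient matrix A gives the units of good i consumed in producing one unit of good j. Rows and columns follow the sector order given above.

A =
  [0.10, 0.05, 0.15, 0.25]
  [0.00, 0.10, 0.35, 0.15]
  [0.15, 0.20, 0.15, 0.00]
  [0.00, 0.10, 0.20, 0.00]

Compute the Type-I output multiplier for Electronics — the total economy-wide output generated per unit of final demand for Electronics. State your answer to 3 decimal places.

m_E = 1.976

I − A =
  [   0.90    -0.05    -0.15    -0.25]
  [   0.00     0.90    -0.35    -0.15]
  [  -0.15    -0.20     0.85     0.00]
  [   0.00    -0.10    -0.20     1.00]
Compute the cofactors C_ij = (−1)^(i+j)·(3×3 minor ij) of I−A; the adjugate is their transpose:
adj(I−A) = Cᵀ =
  [ 0.676250   0.103750   0.205500   0.184625]
  [ 0.057000   0.735000   0.342000   0.124500]
  [ 0.132750   0.191250   0.796500   0.061875]
  [ 0.032250   0.111750   0.193500   0.602625]
det(I−A) = Σ_j (I−A)_1j·C_1j = (0.90)(0.676250) + (-0.05)(0.057000) + (-0.15)(0.132750) + (-0.25)(0.032250) = 0.5778
(I − A)⁻¹ = adj(I−A) / det(I−A) ≈
  [   1.1704     0.1796     0.3557     0.3195]
  [   0.0987     1.2721     0.5919     0.2155]
  [   0.2298     0.3310     1.3785     0.1071]
  [   0.0558     0.1934     0.3349     1.0430]
The output multiplier for sector j is the column-j sum of the Leontief inverse (I − A)⁻¹ = adj(I−A) / det(I−A).
Column E of adj(I−A): (0.103750, 0.735000, 0.191250, 0.111750); det(I−A) = 0.5778.
m_E = (0.103750 + 0.735000 + 0.191250 + 0.111750) / 0.5778 = 1.14175 / 0.5778 ≈ 1.976.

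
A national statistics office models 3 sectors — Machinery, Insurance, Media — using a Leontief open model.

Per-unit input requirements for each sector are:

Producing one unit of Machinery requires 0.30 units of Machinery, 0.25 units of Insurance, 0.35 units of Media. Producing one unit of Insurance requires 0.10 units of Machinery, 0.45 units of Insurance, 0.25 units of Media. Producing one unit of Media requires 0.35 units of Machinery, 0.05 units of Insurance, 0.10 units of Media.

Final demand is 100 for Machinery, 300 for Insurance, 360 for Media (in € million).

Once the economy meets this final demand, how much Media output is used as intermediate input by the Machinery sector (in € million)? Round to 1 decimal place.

z_31 = 269.4

I − A =
  [   0.70    -0.10    -0.35]
  [  -0.25     0.55    -0.05]
  [  -0.35    -0.25     0.90]
Cofactors of I−A, C_ij = (−1)^(i+j)·(minor ij) (rows/columns in the sector order above):
  C_11 = (0.55)(0.90) − (-0.05)(-0.25) = 0.4825
  C_12 = −[(-0.25)(0.90) − (-0.05)(-0.35)] = 0.2425
  C_13 = (-0.25)(-0.25) − (0.55)(-0.35) = 0.2550
  C_21 = −[(-0.10)(0.90) − (-0.35)(-0.25)] = 0.1775
  C_22 = (0.70)(0.90) − (-0.35)(-0.35) = 0.5075
  C_23 = −[(0.70)(-0.25) − (-0.10)(-0.35)] = 0.2100
  C_31 = (-0.10)(-0.05) − (-0.35)(0.55) = 0.1975
  C_32 = −[(0.70)(-0.05) − (-0.35)(-0.25)] = 0.1225
  C_33 = (0.70)(0.55) − (-0.10)(-0.25) = 0.3600
det(I−A) = Σ_j (I−A)_1j·C_1j = (0.70)(0.4825) + (-0.10)(0.2425) + (-0.35)(0.2550) = 0.22425
adj(I−A) = Cᵀ =
  [ 0.4825   0.1775   0.1975]
  [ 0.2425   0.5075   0.1225]
  [ 0.2550   0.2100   0.3600]
(I − A)⁻¹ = adj(I−A) / det(I−A) ≈
  [   2.1516     0.7915     0.8807]
  [   1.0814     2.2631     0.5463]
  [   1.1371     0.9365     1.6054]
First solve x = (I − A)⁻¹ d = adj(I−A)·d / det(I−A); in particular x_1 = (0.4825·100 + 0.1775·300 + 0.1975·360) / 0.22425 = 172.60 / 0.22425 ≈ 769.677.
Intermediate flow from 3 to 1: z_31 = a_31 · x_1 = 0.35 × 172.60 / 0.22425 = 60.41 / 0.22425 ≈ 269.4.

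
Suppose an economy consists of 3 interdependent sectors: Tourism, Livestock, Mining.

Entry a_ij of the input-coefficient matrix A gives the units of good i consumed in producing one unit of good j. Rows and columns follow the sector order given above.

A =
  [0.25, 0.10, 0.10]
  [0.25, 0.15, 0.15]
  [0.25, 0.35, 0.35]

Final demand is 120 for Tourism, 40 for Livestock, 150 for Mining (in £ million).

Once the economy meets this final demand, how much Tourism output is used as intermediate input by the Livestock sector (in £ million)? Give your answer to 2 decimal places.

z_12 = 19.42

I − A =
  [   0.75    -0.10    -0.10]
  [  -0.25     0.85    -0.15]
  [  -0.25    -0.35     0.65]
Cofactors of I−A, C_ij = (−1)^(i+j)·(minor ij) (rows/columns in the sector order above):
  C_11 = (0.85)(0.65) − (-0.15)(-0.35) = 0.5000
  C_12 = −[(-0.25)(0.65) − (-0.15)(-0.25)] = 0.2000
  C_13 = (-0.25)(-0.35) − (0.85)(-0.25) = 0.3000
  C_21 = −[(-0.10)(0.65) − (-0.10)(-0.35)] = 0.1000
  C_22 = (0.75)(0.65) − (-0.10)(-0.25) = 0.4625
  C_23 = −[(0.75)(-0.35) − (-0.10)(-0.25)] = 0.2875
  C_31 = (-0.10)(-0.15) − (-0.10)(0.85) = 0.1000
  C_32 = −[(0.75)(-0.15) − (-0.10)(-0.25)] = 0.1375
  C_33 = (0.75)(0.85) − (-0.10)(-0.25) = 0.6125
det(I−A) = Σ_j (I−A)_1j·C_1j = (0.75)(0.5000) + (-0.10)(0.2000) + (-0.10)(0.3000) = 0.3250
adj(I−A) = Cᵀ =
  [ 0.5000   0.1000   0.1000]
  [ 0.2000   0.4625   0.1375]
  [ 0.3000   0.2875   0.6125]
(I − A)⁻¹ = adj(I−A) / det(I−A) ≈
  [   1.5385     0.3077     0.3077]
  [   0.6154     1.4231     0.4231]
  [   0.9231     0.8846     1.8846]
First solve x = (I − A)⁻¹ d = adj(I−A)·d / det(I−A); in particular x_2 = (0.2000·120 + 0.4625·40 + 0.1375·150) / 0.3250 = 63.125 / 0.3250 ≈ 194.2308.
Intermediate flow from 1 to 2: z_12 = a_12 · x_2 = 0.10 × 63.125 / 0.3250 = 6.3125 / 0.3250 ≈ 19.42.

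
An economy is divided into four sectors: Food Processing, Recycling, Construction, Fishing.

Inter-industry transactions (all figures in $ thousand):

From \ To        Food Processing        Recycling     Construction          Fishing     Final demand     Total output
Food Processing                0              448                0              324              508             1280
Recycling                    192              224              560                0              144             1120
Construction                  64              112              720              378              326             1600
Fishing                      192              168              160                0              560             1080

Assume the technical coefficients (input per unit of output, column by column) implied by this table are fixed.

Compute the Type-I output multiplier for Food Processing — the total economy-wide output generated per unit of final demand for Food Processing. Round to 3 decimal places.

m_1 = 2.276

Technical coefficients a_ij = z_ij / X_j:
  a_11 = 0/1280 = 0.00, a_21 = 192/1280 = 0.15, a_31 = 64/1280 = 0.05, a_41 = 192/1280 = 0.15
  a_12 = 448/1120 = 0.40, a_22 = 224/1120 = 0.20, a_32 = 112/1120 = 0.10, a_42 = 168/1120 = 0.15
  a_13 = 0/1600 = 0.00, a_23 = 560/1600 = 0.35, a_33 = 720/1600 = 0.45, a_43 = 160/1600 = 0.10
  a_14 = 324/1080 = 0.30, a_24 = 0/1080 = 0.00, a_34 = 378/1080 = 0.35, a_44 = 0/1080 = 0.00
I − A =
  [   1.00    -0.40     0.00    -0.30]
  [  -0.15     0.80    -0.35     0.00]
  [  -0.05    -0.10     0.55    -0.35]
  [  -0.15    -0.15    -0.10     1.00]
Compute the cofactors C_ij = (−1)^(i+j)·(3×3 minor ij) of I−A; the adjugate is their transpose:
adj(I−A) = Cᵀ =
  [ 0.358625   0.233750   0.179750   0.170500]
  [ 0.113125   0.488750   0.338750   0.152500]
  [ 0.104875   0.191250   0.697250   0.275500]
  [ 0.081250   0.127500   0.147500   0.365000]
det(I−A) = Σ_j (I−A)_1j·C_1j = (1.00)(0.358625) + (-0.40)(0.113125) + (0.00)(0.104875) + (-0.30)(0.081250) = 0.2890
(I − A)⁻¹ = adj(I−A) / det(I−A) ≈
  [   1.2409     0.8088     0.6220     0.5900]
  [   0.3914     1.6912     1.1721     0.5277]
  [   0.3629     0.6618     2.4126     0.9533]
  [   0.2811     0.4412     0.5104     1.2630]
The output multiplier for sector j is the column-j sum of the Leontief inverse (I − A)⁻¹ = adj(I−A) / det(I−A).
Column 1 of adj(I−A): (0.358625, 0.113125, 0.104875, 0.081250); det(I−A) = 0.2890.
m_1 = (0.358625 + 0.113125 + 0.104875 + 0.081250) / 0.2890 = 0.657875 / 0.2890 ≈ 2.276.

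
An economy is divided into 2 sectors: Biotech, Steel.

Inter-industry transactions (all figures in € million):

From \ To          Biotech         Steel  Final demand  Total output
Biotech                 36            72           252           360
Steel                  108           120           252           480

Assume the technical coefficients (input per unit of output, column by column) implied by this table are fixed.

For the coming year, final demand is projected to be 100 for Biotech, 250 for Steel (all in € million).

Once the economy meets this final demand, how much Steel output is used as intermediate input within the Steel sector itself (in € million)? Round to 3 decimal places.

Technical coefficients a_ij = z_ij / X_j:
  a_BB = 36/360 = 0.10, a_SB = 108/360 = 0.30
  a_BS = 72/480 = 0.15, a_SS = 120/480 = 0.25
I − A =
  [   0.90    -0.15]
  [  -0.30     0.75]
det(I−A) = (0.90)(0.75) − (-0.15)(-0.30) = 0.6300
adj(I−A) = [[0.75, 0.15], [0.30, 0.90]]
(I − A)⁻¹ = adj(I−A) / det(I−A) ≈
  [   1.1905     0.2381]
  [   0.4762     1.4286]
First solve x = (I − A)⁻¹ d = adj(I−A)·d / det(I−A); in particular x_S = (0.30·100 + 0.90·250) / 0.6300 = 255.00 / 0.6300 ≈ 404.76190.
Intermediate flow from S to S: z_SS = a_SS · x_S = 0.25 × 255.00 / 0.6300 = 63.75 / 0.6300 ≈ 101.190.

z_SS = 101.190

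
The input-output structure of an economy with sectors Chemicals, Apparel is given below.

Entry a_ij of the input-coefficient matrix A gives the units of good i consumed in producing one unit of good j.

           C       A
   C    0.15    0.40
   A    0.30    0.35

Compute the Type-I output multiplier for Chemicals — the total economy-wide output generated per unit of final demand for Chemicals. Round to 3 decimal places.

m_C = 2.197

I − A =
  [   0.85    -0.40]
  [  -0.30     0.65]
det(I−A) = (0.85)(0.65) − (-0.40)(-0.30) = 0.4325
adj(I−A) = [[0.65, 0.40], [0.30, 0.85]]
(I − A)⁻¹ = adj(I−A) / det(I−A) ≈
  [   1.5029     0.9249]
  [   0.6936     1.9653]
The output multiplier for sector j is the column-j sum of the Leontief inverse (I − A)⁻¹ = adj(I−A) / det(I−A).
Column C of adj(I−A): (0.65, 0.30); det(I−A) = 0.4325.
m_C = (0.65 + 0.30) / 0.4325 = 0.95 / 0.4325 ≈ 2.197.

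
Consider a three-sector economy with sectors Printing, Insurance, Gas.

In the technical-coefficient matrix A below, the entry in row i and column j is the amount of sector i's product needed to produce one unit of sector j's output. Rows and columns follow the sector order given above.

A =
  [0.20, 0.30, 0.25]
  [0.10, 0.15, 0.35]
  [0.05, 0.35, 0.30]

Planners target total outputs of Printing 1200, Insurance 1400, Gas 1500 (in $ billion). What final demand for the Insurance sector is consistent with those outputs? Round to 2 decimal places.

I − A =
  [   0.80    -0.30    -0.25]
  [  -0.10     0.85    -0.35]
  [  -0.05    -0.35     0.70]
d = (I − A) x:
  d_P = (+0.80)·1200 + (-0.30)·1400 + (-0.25)·1500 = 165.00
  d_I = (-0.10)·1200 + (+0.85)·1400 + (-0.35)·1500 = 545.00
  d_G = (-0.05)·1200 + (-0.35)·1400 + (+0.70)·1500 = 500.00

d_I = 545.00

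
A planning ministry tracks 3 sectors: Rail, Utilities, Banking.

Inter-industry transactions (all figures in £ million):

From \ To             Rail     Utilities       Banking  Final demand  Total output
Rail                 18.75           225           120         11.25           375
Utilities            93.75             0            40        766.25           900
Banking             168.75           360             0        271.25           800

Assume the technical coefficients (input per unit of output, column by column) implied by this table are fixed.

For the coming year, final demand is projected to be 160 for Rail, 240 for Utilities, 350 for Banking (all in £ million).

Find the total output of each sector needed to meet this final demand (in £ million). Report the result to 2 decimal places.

x_1 = 369.15, x_2 = 365.40, x_3 = 662.28

Technical coefficients a_ij = z_ij / X_j:
  a_11 = 18.75/375 = 0.05, a_21 = 93.75/375 = 0.25, a_31 = 168.75/375 = 0.45
  a_12 = 225/900 = 0.25, a_22 = 0/900 = 0.00, a_32 = 360/900 = 0.40
  a_13 = 120/800 = 0.15, a_23 = 40/800 = 0.05, a_33 = 0/800 = 0.00
I − A =
  [   0.95    -0.25    -0.15]
  [  -0.25     1.00    -0.05]
  [  -0.45    -0.40     1.00]
Cofactors of I−A, C_ij = (−1)^(i+j)·(minor ij) (rows/columns in the sector order above):
  C_11 = (1.00)(1.00) − (-0.05)(-0.40) = 0.9800
  C_12 = −[(-0.25)(1.00) − (-0.05)(-0.45)] = 0.2725
  C_13 = (-0.25)(-0.40) − (1.00)(-0.45) = 0.5500
  C_21 = −[(-0.25)(1.00) − (-0.15)(-0.40)] = 0.3100
  C_22 = (0.95)(1.00) − (-0.15)(-0.45) = 0.8825
  C_23 = −[(0.95)(-0.40) − (-0.25)(-0.45)] = 0.4925
  C_31 = (-0.25)(-0.05) − (-0.15)(1.00) = 0.1625
  C_32 = −[(0.95)(-0.05) − (-0.15)(-0.25)] = 0.0850
  C_33 = (0.95)(1.00) − (-0.25)(-0.25) = 0.8875
det(I−A) = Σ_j (I−A)_1j·C_1j = (0.95)(0.9800) + (-0.25)(0.2725) + (-0.15)(0.5500) = 0.780375
adj(I−A) = Cᵀ =
  [ 0.9800   0.3100   0.1625]
  [ 0.2725   0.8825   0.0850]
  [ 0.5500   0.4925   0.8875]
(I − A)⁻¹ = adj(I−A) / det(I−A) ≈
  [   1.2558     0.3972     0.2082]
  [   0.3492     1.1309     0.1089]
  [   0.7048     0.6311     1.1373]
x = (I − A)⁻¹ d = adj(I−A)·d / det(I−A), with det(I−A) = 0.780375:
  x_1 = (0.9800·160 + 0.3100·240 + 0.1625·350) / 0.780375 = 288.075 / 0.780375 ≈ 369.15
  x_2 = (0.2725·160 + 0.8825·240 + 0.0850·350) / 0.780375 = 285.15 / 0.780375 ≈ 365.40
  x_3 = (0.5500·160 + 0.4925·240 + 0.8875·350) / 0.780375 = 516.825 / 0.780375 ≈ 662.28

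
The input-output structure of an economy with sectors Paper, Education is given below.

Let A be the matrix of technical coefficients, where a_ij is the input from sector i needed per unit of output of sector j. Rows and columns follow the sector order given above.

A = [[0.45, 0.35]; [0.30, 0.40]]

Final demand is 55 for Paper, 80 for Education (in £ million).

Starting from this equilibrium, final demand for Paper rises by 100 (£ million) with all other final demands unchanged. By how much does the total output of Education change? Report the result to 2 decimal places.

Δx_E = 133.33

I − A =
  [   0.55    -0.35]
  [  -0.30     0.60]
det(I−A) = (0.55)(0.60) − (-0.35)(-0.30) = 0.2250
adj(I−A) = [[0.60, 0.35], [0.30, 0.55]]
(I − A)⁻¹ = adj(I−A) / det(I−A) ≈
  [   2.6667     1.5556]
  [   1.3333     2.4444]
Δx = (I − A)⁻¹ Δd with Δd having +100 in the Paper component and 0 elsewhere.
So Δx_E = L_EP · (+100), where L_EP = adj(I−A)_EP / det(I−A) = 0.30 / 0.2250.
Δx_E = 0.30 × (+100) / 0.2250 = 30.00 / 0.2250 ≈ 133.33.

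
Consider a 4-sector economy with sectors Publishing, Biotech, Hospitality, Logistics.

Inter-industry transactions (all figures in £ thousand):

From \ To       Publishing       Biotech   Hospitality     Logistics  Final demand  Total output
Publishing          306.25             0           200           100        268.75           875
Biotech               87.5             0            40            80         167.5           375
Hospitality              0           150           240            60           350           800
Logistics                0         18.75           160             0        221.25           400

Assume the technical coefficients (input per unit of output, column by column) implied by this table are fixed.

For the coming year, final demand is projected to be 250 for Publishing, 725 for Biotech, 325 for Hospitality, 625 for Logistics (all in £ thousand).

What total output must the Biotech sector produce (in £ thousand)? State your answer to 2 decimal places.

Technical coefficients a_ij = z_ij / X_j:
  a_PP = 306.25/875 = 0.35, a_BP = 87.5/875 = 0.10, a_HP = 0/875 = 0.00, a_LP = 0/875 = 0.00
  a_PB = 0/375 = 0.00, a_BB = 0/375 = 0.00, a_HB = 150/375 = 0.40, a_LB = 18.75/375 = 0.05
  a_PH = 200/800 = 0.25, a_BH = 40/800 = 0.05, a_HH = 240/800 = 0.30, a_LH = 160/800 = 0.20
  a_PL = 100/400 = 0.25, a_BL = 80/400 = 0.20, a_HL = 60/400 = 0.15, a_LL = 0/400 = 0.00
I − A =
  [   0.65     0.00    -0.25    -0.25]
  [  -0.10     1.00    -0.05    -0.20]
  [   0.00    -0.40     0.70    -0.15]
  [   0.00    -0.05    -0.20     1.00]
Compute the cofactors C_ij = (−1)^(i+j)·(3×3 minor ij) of I−A; the adjugate is their transpose:
adj(I−A) = Cᵀ =
  [ 0.626625   0.130625   0.298125   0.227500]
  [ 0.067000   0.435500   0.088500   0.117125]
  [ 0.040750   0.264875   0.642250   0.159500]
  [ 0.011500   0.074750   0.132875   0.432000]
det(I−A) = Σ_j (I−A)_1j·C_1j = (0.65)(0.626625) + (0.00)(0.067000) + (-0.25)(0.040750) + (-0.25)(0.011500) = 0.39424375
(I − A)⁻¹ = adj(I−A) / det(I−A) ≈
  [   1.5894     0.3313     0.7562     0.5771]
  [   0.1699     1.1046     0.2245     0.2971]
  [   0.1034     0.6719     1.6291     0.4046]
  [   0.0292     0.1896     0.3370     1.0958]
x = (I − A)⁻¹ d = adj(I−A)·d / det(I−A), with det(I−A) = 0.39424375:
  x_P = (0.626625·250 + 0.130625·725 + 0.298125·325 + 0.227500·625) / 0.39424375 = 490.4375 / 0.39424375 ≈ 1244.00
  x_B = (0.067000·250 + 0.435500·725 + 0.088500·325 + 0.117125·625) / 0.39424375 = 434.453125 / 0.39424375 ≈ 1101.99
  x_H = (0.040750·250 + 0.264875·725 + 0.642250·325 + 0.159500·625) / 0.39424375 = 510.640625 / 0.39424375 ≈ 1295.24
  x_L = (0.011500·250 + 0.074750·725 + 0.132875·325 + 0.432000·625) / 0.39424375 = 370.253125 / 0.39424375 ≈ 939.15

x_B = 1101.99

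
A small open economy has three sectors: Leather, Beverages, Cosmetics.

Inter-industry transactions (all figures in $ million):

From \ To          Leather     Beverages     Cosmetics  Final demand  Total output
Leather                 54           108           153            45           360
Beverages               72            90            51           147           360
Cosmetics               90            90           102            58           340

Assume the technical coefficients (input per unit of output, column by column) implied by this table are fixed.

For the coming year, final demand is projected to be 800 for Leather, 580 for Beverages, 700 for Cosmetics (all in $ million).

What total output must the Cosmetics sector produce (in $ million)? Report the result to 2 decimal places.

Technical coefficients a_ij = z_ij / X_j:
  a_11 = 54/360 = 0.15, a_21 = 72/360 = 0.20, a_31 = 90/360 = 0.25
  a_12 = 108/360 = 0.30, a_22 = 90/360 = 0.25, a_32 = 90/360 = 0.25
  a_13 = 153/340 = 0.45, a_23 = 51/340 = 0.15, a_33 = 102/340 = 0.30
I − A =
  [   0.85    -0.30    -0.45]
  [  -0.20     0.75    -0.15]
  [  -0.25    -0.25     0.70]
Cofactors of I−A, C_ij = (−1)^(i+j)·(minor ij) (rows/columns in the sector order above):
  C_11 = (0.75)(0.70) − (-0.15)(-0.25) = 0.4875
  C_12 = −[(-0.20)(0.70) − (-0.15)(-0.25)] = 0.1775
  C_13 = (-0.20)(-0.25) − (0.75)(-0.25) = 0.2375
  C_21 = −[(-0.30)(0.70) − (-0.45)(-0.25)] = 0.3225
  C_22 = (0.85)(0.70) − (-0.45)(-0.25) = 0.4825
  C_23 = −[(0.85)(-0.25) − (-0.30)(-0.25)] = 0.2875
  C_31 = (-0.30)(-0.15) − (-0.45)(0.75) = 0.3825
  C_32 = −[(0.85)(-0.15) − (-0.45)(-0.20)] = 0.2175
  C_33 = (0.85)(0.75) − (-0.30)(-0.20) = 0.5775
det(I−A) = Σ_j (I−A)_1j·C_1j = (0.85)(0.4875) + (-0.30)(0.1775) + (-0.45)(0.2375) = 0.25425
adj(I−A) = Cᵀ =
  [ 0.4875   0.3225   0.3825]
  [ 0.1775   0.4825   0.2175]
  [ 0.2375   0.2875   0.5775]
(I − A)⁻¹ = adj(I−A) / det(I−A) ≈
  [   1.9174     1.2684     1.5044]
  [   0.6981     1.8977     0.8555]
  [   0.9341     1.1308     2.2714]
x = (I − A)⁻¹ d = adj(I−A)·d / det(I−A), with det(I−A) = 0.25425:
  x_1 = (0.4875·800 + 0.3225·580 + 0.3825·700) / 0.25425 = 844.80 / 0.25425 ≈ 3322.71
  x_2 = (0.1775·800 + 0.4825·580 + 0.2175·700) / 0.25425 = 574.10 / 0.25425 ≈ 2258.01
  x_3 = (0.2375·800 + 0.2875·580 + 0.5775·700) / 0.25425 = 761.00 / 0.25425 ≈ 2993.12

x_3 = 2993.12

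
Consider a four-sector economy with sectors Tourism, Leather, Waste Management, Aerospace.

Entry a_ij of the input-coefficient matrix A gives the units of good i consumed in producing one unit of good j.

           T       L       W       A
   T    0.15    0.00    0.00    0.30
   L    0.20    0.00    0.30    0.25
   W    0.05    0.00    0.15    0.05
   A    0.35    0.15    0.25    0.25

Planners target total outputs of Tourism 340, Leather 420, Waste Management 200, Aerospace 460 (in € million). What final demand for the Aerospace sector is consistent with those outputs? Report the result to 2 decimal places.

I − A =
  [   0.85     0.00     0.00    -0.30]
  [  -0.20     1.00    -0.30    -0.25]
  [  -0.05     0.00     0.85    -0.05]
  [  -0.35    -0.15    -0.25     0.75]
d = (I − A) x:
  d_T = (+0.85)·340 + (+0.00)·420 + (+0.00)·200 + (-0.30)·460 = 151.00
  d_L = (-0.20)·340 + (+1.00)·420 + (-0.30)·200 + (-0.25)·460 = 177.00
  d_W = (-0.05)·340 + (+0.00)·420 + (+0.85)·200 + (-0.05)·460 = 130.00
  d_A = (-0.35)·340 + (-0.15)·420 + (-0.25)·200 + (+0.75)·460 = 113.00

d_A = 113.00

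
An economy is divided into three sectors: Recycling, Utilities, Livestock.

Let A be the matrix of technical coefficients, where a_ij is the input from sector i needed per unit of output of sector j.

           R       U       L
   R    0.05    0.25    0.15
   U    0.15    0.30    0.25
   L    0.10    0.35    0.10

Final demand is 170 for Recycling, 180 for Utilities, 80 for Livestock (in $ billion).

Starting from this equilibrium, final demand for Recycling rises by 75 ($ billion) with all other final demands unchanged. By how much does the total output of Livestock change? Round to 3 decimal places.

I − A =
  [   0.95    -0.25    -0.15]
  [  -0.15     0.70    -0.25]
  [  -0.10    -0.35     0.90]
Cofactors of I−A, C_ij = (−1)^(i+j)·(minor ij) (rows/columns in the sector order above):
  C_11 = (0.70)(0.90) − (-0.25)(-0.35) = 0.5425
  C_12 = −[(-0.15)(0.90) − (-0.25)(-0.10)] = 0.1600
  C_13 = (-0.15)(-0.35) − (0.70)(-0.10) = 0.1225
  C_21 = −[(-0.25)(0.90) − (-0.15)(-0.35)] = 0.2775
  C_22 = (0.95)(0.90) − (-0.15)(-0.10) = 0.8400
  C_23 = −[(0.95)(-0.35) − (-0.25)(-0.10)] = 0.3575
  C_31 = (-0.25)(-0.25) − (-0.15)(0.70) = 0.1675
  C_32 = −[(0.95)(-0.25) − (-0.15)(-0.15)] = 0.2600
  C_33 = (0.95)(0.70) − (-0.25)(-0.15) = 0.6275
det(I−A) = Σ_j (I−A)_1j·C_1j = (0.95)(0.5425) + (-0.25)(0.1600) + (-0.15)(0.1225) = 0.4570
adj(I−A) = Cᵀ =
  [ 0.5425   0.2775   0.1675]
  [ 0.1600   0.8400   0.2600]
  [ 0.1225   0.3575   0.6275]
(I − A)⁻¹ = adj(I−A) / det(I−A) ≈
  [   1.1871     0.6072     0.3665]
  [   0.3501     1.8381     0.5689]
  [   0.2681     0.7823     1.3731]
Δx = (I − A)⁻¹ Δd with Δd having +75 in the Recycling component and 0 elsewhere.
So Δx_L = L_LR · (+75), where L_LR = adj(I−A)_LR / det(I−A) = 0.1225 / 0.4570.
Δx_L = 0.1225 × (+75) / 0.4570 = 9.1875 / 0.4570 ≈ 20.104.

Δx_L = 20.104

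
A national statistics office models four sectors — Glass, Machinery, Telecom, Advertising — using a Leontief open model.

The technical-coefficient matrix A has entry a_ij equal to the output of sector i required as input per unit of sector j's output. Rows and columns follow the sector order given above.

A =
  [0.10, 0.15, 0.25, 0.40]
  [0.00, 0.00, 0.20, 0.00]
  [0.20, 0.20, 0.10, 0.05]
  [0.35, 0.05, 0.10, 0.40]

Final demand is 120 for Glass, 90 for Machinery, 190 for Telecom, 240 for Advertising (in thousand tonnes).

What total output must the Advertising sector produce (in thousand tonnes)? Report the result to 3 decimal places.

x_4 = 889.966

I − A =
  [   0.90    -0.15    -0.25    -0.40]
  [   0.00     1.00    -0.20     0.00]
  [  -0.20    -0.20     0.90    -0.05]
  [  -0.35    -0.05    -0.10     0.60]
Compute the cofactors C_ij = (−1)^(i+j)·(3×3 minor ij) of I−A; the adjugate is their transpose:
adj(I−A) = Cᵀ =
  [ 0.510500   0.136875   0.212000   0.358000]
  [ 0.027500   0.313125   0.080000   0.025000]
  [ 0.137500   0.106875   0.400000   0.125000]
  [ 0.323000   0.123750   0.197000   0.718000]
det(I−A) = Σ_j (I−A)_1j·C_1j = (0.90)(0.510500) + (-0.15)(0.027500) + (-0.25)(0.137500) + (-0.40)(0.323000) = 0.29175
(I − A)⁻¹ = adj(I−A) / det(I−A) ≈
  [   1.7498     0.4692     0.7266     1.2271]
  [   0.0943     1.0733     0.2742     0.0857]
  [   0.4713     0.3663     1.3710     0.4284]
  [   1.1071     0.4242     0.6752     2.4610]
x = (I − A)⁻¹ d = adj(I−A)·d / det(I−A), with det(I−A) = 0.29175:
  x_1 = (0.510500·120 + 0.136875·90 + 0.212000·190 + 0.358000·240) / 0.29175 = 199.77875 / 0.29175 ≈ 684.760
  x_2 = (0.027500·120 + 0.313125·90 + 0.080000·190 + 0.025000·240) / 0.29175 = 52.68125 / 0.29175 ≈ 180.570
  x_3 = (0.137500·120 + 0.106875·90 + 0.400000·190 + 0.125000·240) / 0.29175 = 132.11875 / 0.29175 ≈ 452.849
  x_4 = (0.323000·120 + 0.123750·90 + 0.197000·190 + 0.718000·240) / 0.29175 = 259.6475 / 0.29175 ≈ 889.966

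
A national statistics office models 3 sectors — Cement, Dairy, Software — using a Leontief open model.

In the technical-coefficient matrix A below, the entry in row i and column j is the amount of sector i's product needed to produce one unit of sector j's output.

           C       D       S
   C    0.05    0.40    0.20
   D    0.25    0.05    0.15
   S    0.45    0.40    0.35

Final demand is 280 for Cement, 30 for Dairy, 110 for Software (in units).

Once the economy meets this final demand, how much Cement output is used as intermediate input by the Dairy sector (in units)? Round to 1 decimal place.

I − A =
  [   0.95    -0.40    -0.20]
  [  -0.25     0.95    -0.15]
  [  -0.45    -0.40     0.65]
Cofactors of I−A, C_ij = (−1)^(i+j)·(minor ij) (rows/columns in the sector order above):
  C_11 = (0.95)(0.65) − (-0.15)(-0.40) = 0.5575
  C_12 = −[(-0.25)(0.65) − (-0.15)(-0.45)] = 0.2300
  C_13 = (-0.25)(-0.40) − (0.95)(-0.45) = 0.5275
  C_21 = −[(-0.40)(0.65) − (-0.20)(-0.40)] = 0.3400
  C_22 = (0.95)(0.65) − (-0.20)(-0.45) = 0.5275
  C_23 = −[(0.95)(-0.40) − (-0.40)(-0.45)] = 0.5600
  C_31 = (-0.40)(-0.15) − (-0.20)(0.95) = 0.2500
  C_32 = −[(0.95)(-0.15) − (-0.20)(-0.25)] = 0.1925
  C_33 = (0.95)(0.95) − (-0.40)(-0.25) = 0.8025
det(I−A) = Σ_j (I−A)_1j·C_1j = (0.95)(0.5575) + (-0.40)(0.2300) + (-0.20)(0.5275) = 0.332125
adj(I−A) = Cᵀ =
  [ 0.5575   0.3400   0.2500]
  [ 0.2300   0.5275   0.1925]
  [ 0.5275   0.5600   0.8025]
(I − A)⁻¹ = adj(I−A) / det(I−A) ≈
  [   1.6786     1.0237     0.7527]
  [   0.6925     1.5883     0.5796]
  [   1.5883     1.6861     2.4163]
First solve x = (I − A)⁻¹ d = adj(I−A)·d / det(I−A); in particular x_D = (0.2300·280 + 0.5275·30 + 0.1925·110) / 0.332125 = 101.40 / 0.332125 ≈ 305.307.
Intermediate flow from C to D: z_CD = a_CD · x_D = 0.40 × 101.40 / 0.332125 = 40.56 / 0.332125 ≈ 122.1.

z_CD = 122.1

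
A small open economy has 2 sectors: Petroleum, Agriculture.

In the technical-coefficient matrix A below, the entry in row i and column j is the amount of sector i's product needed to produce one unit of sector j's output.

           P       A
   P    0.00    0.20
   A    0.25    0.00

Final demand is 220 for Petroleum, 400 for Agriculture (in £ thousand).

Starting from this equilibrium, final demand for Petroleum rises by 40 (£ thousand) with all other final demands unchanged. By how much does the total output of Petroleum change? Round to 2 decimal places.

Δx_P = 42.11

I − A =
  [   1.00    -0.20]
  [  -0.25     1.00]
det(I−A) = (1.00)(1.00) − (-0.20)(-0.25) = 0.9500
adj(I−A) = [[1.00, 0.20], [0.25, 1.00]]
(I − A)⁻¹ = adj(I−A) / det(I−A) ≈
  [   1.0526     0.2105]
  [   0.2632     1.0526]
Δx = (I − A)⁻¹ Δd with Δd having +40 in the Petroleum component and 0 elsewhere.
So Δx_P = L_PP · (+40), where L_PP = adj(I−A)_PP / det(I−A) = 1.00 / 0.9500.
Δx_P = 1.00 × (+40) / 0.9500 = 40.00 / 0.9500 ≈ 42.11.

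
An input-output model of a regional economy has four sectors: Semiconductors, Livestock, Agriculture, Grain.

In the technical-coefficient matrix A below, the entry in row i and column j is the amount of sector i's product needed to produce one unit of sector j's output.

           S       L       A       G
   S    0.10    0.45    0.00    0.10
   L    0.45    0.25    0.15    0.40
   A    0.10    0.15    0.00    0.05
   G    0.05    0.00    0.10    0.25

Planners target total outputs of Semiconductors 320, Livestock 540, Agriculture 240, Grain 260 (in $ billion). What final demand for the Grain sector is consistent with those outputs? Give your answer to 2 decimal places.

I − A =
  [   0.90    -0.45     0.00    -0.10]
  [  -0.45     0.75    -0.15    -0.40]
  [  -0.10    -0.15     1.00    -0.05]
  [  -0.05     0.00    -0.10     0.75]
d = (I − A) x:
  d_S = (+0.90)·320 + (-0.45)·540 + (+0.00)·240 + (-0.10)·260 = 19.00
  d_L = (-0.45)·320 + (+0.75)·540 + (-0.15)·240 + (-0.40)·260 = 121.00
  d_A = (-0.10)·320 + (-0.15)·540 + (+1.00)·240 + (-0.05)·260 = 114.00
  d_G = (-0.05)·320 + (+0.00)·540 + (-0.10)·240 + (+0.75)·260 = 155.00

d_G = 155.00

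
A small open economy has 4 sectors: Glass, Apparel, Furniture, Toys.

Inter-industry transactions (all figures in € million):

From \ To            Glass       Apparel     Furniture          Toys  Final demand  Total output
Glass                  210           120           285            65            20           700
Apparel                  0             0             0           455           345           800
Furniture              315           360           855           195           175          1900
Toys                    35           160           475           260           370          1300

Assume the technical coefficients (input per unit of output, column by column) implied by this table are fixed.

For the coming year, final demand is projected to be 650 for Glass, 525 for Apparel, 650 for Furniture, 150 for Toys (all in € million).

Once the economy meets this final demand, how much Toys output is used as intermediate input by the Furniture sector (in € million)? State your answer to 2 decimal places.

z_43 = 1186.53

Technical coefficients a_ij = z_ij / X_j:
  a_11 = 210/700 = 0.30, a_21 = 0/700 = 0.00, a_31 = 315/700 = 0.45, a_41 = 35/700 = 0.05
  a_12 = 120/800 = 0.15, a_22 = 0/800 = 0.00, a_32 = 360/800 = 0.45, a_42 = 160/800 = 0.20
  a_13 = 285/1900 = 0.15, a_23 = 0/1900 = 0.00, a_33 = 855/1900 = 0.45, a_43 = 475/1900 = 0.25
  a_14 = 65/1300 = 0.05, a_24 = 455/1300 = 0.35, a_34 = 195/1300 = 0.15, a_44 = 260/1300 = 0.20
I − A =
  [   0.70    -0.15    -0.15    -0.05]
  [   0.00     1.00     0.00    -0.35]
  [  -0.45    -0.45     0.55    -0.15]
  [  -0.05    -0.20    -0.25     0.80]
Compute the cofactors C_ij = (−1)^(i+j)·(3×3 minor ij) of I−A; the adjugate is their transpose:
adj(I−A) = Cᵀ =
  [ 0.324625   0.130000   0.135125   0.102500]
  [ 0.049000   0.219625   0.063875   0.111125]
  [ 0.343875   0.331500   0.505875   0.261375]
  [ 0.140000   0.166625   0.182500   0.317500]
det(I−A) = Σ_j (I−A)_1j·C_1j = (0.70)(0.324625) + (-0.15)(0.049000) + (-0.15)(0.343875) + (-0.05)(0.140000) = 0.16130625
(I − A)⁻¹ = adj(I−A) / det(I−A) ≈
  [   2.0125     0.8059     0.8377     0.6354]
  [   0.3038     1.3615     0.3960     0.6889]
  [   2.1318     2.0551     3.1361     1.6204]
  [   0.8679     1.0330     1.1314     1.9683]
First solve x = (I − A)⁻¹ d = adj(I−A)·d / det(I−A); in particular x_3 = (0.343875·650 + 0.331500·525 + 0.505875·650 + 0.261375·150) / 0.16130625 = 765.58125 / 0.16130625 ≈ 4746.1351.
Intermediate flow from 4 to 3: z_43 = a_43 · x_3 = 0.25 × 765.58125 / 0.16130625 = 191.3953125 / 0.16130625 ≈ 1186.53.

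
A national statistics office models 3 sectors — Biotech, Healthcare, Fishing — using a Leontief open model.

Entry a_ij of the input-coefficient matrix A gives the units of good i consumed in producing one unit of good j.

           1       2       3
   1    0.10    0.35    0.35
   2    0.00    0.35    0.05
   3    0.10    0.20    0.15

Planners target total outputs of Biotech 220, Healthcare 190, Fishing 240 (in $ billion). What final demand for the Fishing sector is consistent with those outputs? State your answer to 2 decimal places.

I − A =
  [   0.90    -0.35    -0.35]
  [   0.00     0.65    -0.05]
  [  -0.10    -0.20     0.85]
d = (I − A) x:
  d_1 = (+0.90)·220 + (-0.35)·190 + (-0.35)·240 = 47.50
  d_2 = (+0.00)·220 + (+0.65)·190 + (-0.05)·240 = 111.50
  d_3 = (-0.10)·220 + (-0.20)·190 + (+0.85)·240 = 144.00

d_3 = 144.00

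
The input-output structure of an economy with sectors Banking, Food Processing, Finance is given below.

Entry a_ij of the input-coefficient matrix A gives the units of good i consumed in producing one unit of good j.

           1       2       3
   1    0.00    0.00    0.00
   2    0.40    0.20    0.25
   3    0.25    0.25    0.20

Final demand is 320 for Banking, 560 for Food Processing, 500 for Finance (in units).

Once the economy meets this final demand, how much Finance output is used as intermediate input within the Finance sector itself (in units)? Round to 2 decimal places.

I − A =
  [   1.00     0.00     0.00]
  [  -0.40     0.80    -0.25]
  [  -0.25    -0.25     0.80]
Cofactors of I−A, C_ij = (−1)^(i+j)·(minor ij) (rows/columns in the sector order above):
  C_11 = (0.80)(0.80) − (-0.25)(-0.25) = 0.5775
  C_12 = −[(-0.40)(0.80) − (-0.25)(-0.25)] = 0.3825
  C_13 = (-0.40)(-0.25) − (0.80)(-0.25) = 0.3000
  C_21 = −[(0.00)(0.80) − (0.00)(-0.25)] = 0.0000
  C_22 = (1.00)(0.80) − (0.00)(-0.25) = 0.8000
  C_23 = −[(1.00)(-0.25) − (0.00)(-0.25)] = 0.2500
  C_31 = (0.00)(-0.25) − (0.00)(0.80) = 0.0000
  C_32 = −[(1.00)(-0.25) − (0.00)(-0.40)] = 0.2500
  C_33 = (1.00)(0.80) − (0.00)(-0.40) = 0.8000
det(I−A) = Σ_j (I−A)_1j·C_1j = (1.00)(0.5775) + (0.00)(0.3825) + (0.00)(0.3000) = 0.5775
adj(I−A) = Cᵀ =
  [ 0.5775   0.0000   0.0000]
  [ 0.3825   0.8000   0.2500]
  [ 0.3000   0.2500   0.8000]
(I − A)⁻¹ = adj(I−A) / det(I−A) ≈
  [   1.0000     0.0000     0.0000]
  [   0.6623     1.3853     0.4329]
  [   0.5195     0.4329     1.3853]
First solve x = (I − A)⁻¹ d = adj(I−A)·d / det(I−A); in particular x_3 = (0.3000·320 + 0.2500·560 + 0.8000·500) / 0.5775 = 636.00 / 0.5775 ≈ 1101.2987.
Intermediate flow from 3 to 3: z_33 = a_33 · x_3 = 0.20 × 636.00 / 0.5775 = 127.20 / 0.5775 ≈ 220.26.

z_33 = 220.26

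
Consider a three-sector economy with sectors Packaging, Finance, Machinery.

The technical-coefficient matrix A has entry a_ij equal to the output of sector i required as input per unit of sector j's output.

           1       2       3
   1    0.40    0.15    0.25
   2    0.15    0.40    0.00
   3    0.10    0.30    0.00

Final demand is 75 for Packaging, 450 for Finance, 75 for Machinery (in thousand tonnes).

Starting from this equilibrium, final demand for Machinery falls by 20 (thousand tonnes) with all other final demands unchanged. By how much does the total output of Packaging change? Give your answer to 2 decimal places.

I − A =
  [   0.60    -0.15    -0.25]
  [  -0.15     0.60     0.00]
  [  -0.10    -0.30     1.00]
Cofactors of I−A, C_ij = (−1)^(i+j)·(minor ij) (rows/columns in the sector order above):
  C_11 = (0.60)(1.00) − (0.00)(-0.30) = 0.6000
  C_12 = −[(-0.15)(1.00) − (0.00)(-0.10)] = 0.1500
  C_13 = (-0.15)(-0.30) − (0.60)(-0.10) = 0.1050
  C_21 = −[(-0.15)(1.00) − (-0.25)(-0.30)] = 0.2250
  C_22 = (0.60)(1.00) − (-0.25)(-0.10) = 0.5750
  C_23 = −[(0.60)(-0.30) − (-0.15)(-0.10)] = 0.1950
  C_31 = (-0.15)(0.00) − (-0.25)(0.60) = 0.1500
  C_32 = −[(0.60)(0.00) − (-0.25)(-0.15)] = 0.0375
  C_33 = (0.60)(0.60) − (-0.15)(-0.15) = 0.3375
det(I−A) = Σ_j (I−A)_1j·C_1j = (0.60)(0.6000) + (-0.15)(0.1500) + (-0.25)(0.1050) = 0.31125
adj(I−A) = Cᵀ =
  [ 0.6000   0.2250   0.1500]
  [ 0.1500   0.5750   0.0375]
  [ 0.1050   0.1950   0.3375]
(I − A)⁻¹ = adj(I−A) / det(I−A) ≈
  [   1.9277     0.7229     0.4819]
  [   0.4819     1.8474     0.1205]
  [   0.3373     0.6265     1.0843]
Δx = (I − A)⁻¹ Δd with Δd having -20 in the Machinery component and 0 elsewhere.
So Δx_1 = L_13 · (-20), where L_13 = adj(I−A)_13 / det(I−A) = 0.1500 / 0.31125.
Δx_1 = 0.1500 × (-20) / 0.31125 = -3.00 / 0.31125 ≈ -9.64.

Δx_1 = -9.64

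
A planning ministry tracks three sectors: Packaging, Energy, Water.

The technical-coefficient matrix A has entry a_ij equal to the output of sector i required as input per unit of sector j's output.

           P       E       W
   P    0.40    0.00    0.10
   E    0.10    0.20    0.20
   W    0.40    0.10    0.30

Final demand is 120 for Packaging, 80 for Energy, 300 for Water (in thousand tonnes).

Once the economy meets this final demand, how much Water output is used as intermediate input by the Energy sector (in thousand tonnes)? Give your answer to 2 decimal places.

z_WE = 30.03

I − A =
  [   0.60     0.00    -0.10]
  [  -0.10     0.80    -0.20]
  [  -0.40    -0.10     0.70]
Cofactors of I−A, C_ij = (−1)^(i+j)·(minor ij) (rows/columns in the sector order above):
  C_11 = (0.80)(0.70) − (-0.20)(-0.10) = 0.5400
  C_12 = −[(-0.10)(0.70) − (-0.20)(-0.40)] = 0.1500
  C_13 = (-0.10)(-0.10) − (0.80)(-0.40) = 0.3300
  C_21 = −[(0.00)(0.70) − (-0.10)(-0.10)] = 0.0100
  C_22 = (0.60)(0.70) − (-0.10)(-0.40) = 0.3800
  C_23 = −[(0.60)(-0.10) − (0.00)(-0.40)] = 0.0600
  C_31 = (0.00)(-0.20) − (-0.10)(0.80) = 0.0800
  C_32 = −[(0.60)(-0.20) − (-0.10)(-0.10)] = 0.1300
  C_33 = (0.60)(0.80) − (0.00)(-0.10) = 0.4800
det(I−A) = Σ_j (I−A)_1j·C_1j = (0.60)(0.5400) + (0.00)(0.1500) + (-0.10)(0.3300) = 0.2910
adj(I−A) = Cᵀ =
  [ 0.5400   0.0100   0.0800]
  [ 0.1500   0.3800   0.1300]
  [ 0.3300   0.0600   0.4800]
(I − A)⁻¹ = adj(I−A) / det(I−A) ≈
  [   1.8557     0.0344     0.2749]
  [   0.5155     1.3058     0.4467]
  [   1.1340     0.2062     1.6495]
First solve x = (I − A)⁻¹ d = adj(I−A)·d / det(I−A); in particular x_E = (0.1500·120 + 0.3800·80 + 0.1300·300) / 0.2910 = 87.40 / 0.2910 ≈ 300.3436.
Intermediate flow from W to E: z_WE = a_WE · x_E = 0.10 × 87.40 / 0.2910 = 8.74 / 0.2910 ≈ 30.03.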